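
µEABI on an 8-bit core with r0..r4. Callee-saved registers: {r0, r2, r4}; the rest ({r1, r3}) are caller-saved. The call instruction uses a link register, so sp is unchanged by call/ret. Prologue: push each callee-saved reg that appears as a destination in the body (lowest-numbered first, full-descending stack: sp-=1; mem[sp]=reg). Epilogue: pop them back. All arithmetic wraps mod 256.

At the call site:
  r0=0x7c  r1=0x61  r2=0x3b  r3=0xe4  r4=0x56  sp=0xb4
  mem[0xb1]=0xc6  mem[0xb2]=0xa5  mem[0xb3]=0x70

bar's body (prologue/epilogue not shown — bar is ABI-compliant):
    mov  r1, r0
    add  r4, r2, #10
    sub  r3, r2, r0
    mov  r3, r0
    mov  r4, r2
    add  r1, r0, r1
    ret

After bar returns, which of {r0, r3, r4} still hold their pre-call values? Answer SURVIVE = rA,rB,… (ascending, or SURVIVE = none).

SURVIVE = r0,r4

prologue: push r4 -> mem[0xb3]=0x56, sp=0xb3
body[0] mov  r1, r0 -> r1=0x7c
body[1] add  r4, r2, #10 -> r4=0x45
body[2] sub  r3, r2, r0 -> r3=0xbf
body[3] mov  r3, r0 -> r3=0x7c
body[4] mov  r4, r2 -> r4=0x3b
body[5] add  r1, r0, r1 -> r1=0xf8
epilogue: pop r4=0x56, sp=0xb4
r0: callee-saved, written=False
r3: caller-saved, written=True
r4: callee-saved, written=True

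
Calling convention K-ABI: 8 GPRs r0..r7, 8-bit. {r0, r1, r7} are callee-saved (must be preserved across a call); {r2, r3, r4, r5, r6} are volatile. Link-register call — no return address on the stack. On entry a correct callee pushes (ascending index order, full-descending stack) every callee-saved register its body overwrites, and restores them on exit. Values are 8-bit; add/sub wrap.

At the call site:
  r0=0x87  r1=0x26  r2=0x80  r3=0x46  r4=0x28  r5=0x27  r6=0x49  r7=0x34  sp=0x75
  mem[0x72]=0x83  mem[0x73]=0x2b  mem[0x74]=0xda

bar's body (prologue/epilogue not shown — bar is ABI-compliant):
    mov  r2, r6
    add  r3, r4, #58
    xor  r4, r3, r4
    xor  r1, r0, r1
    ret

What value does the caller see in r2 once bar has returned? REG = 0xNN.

prologue: push r1 → mem[0x74]=0x26, sp=0x74
body[0] mov  r2, r6 → r2=0x49
body[1] add  r3, r4, #58 → r3=0x62
body[2] xor  r4, r3, r4 → r4=0x4a
body[3] xor  r1, r0, r1 → r1=0xa1
epilogue: pop r1=0x26, sp=0x75
r2 is caller-saved → body value

REG = 0x49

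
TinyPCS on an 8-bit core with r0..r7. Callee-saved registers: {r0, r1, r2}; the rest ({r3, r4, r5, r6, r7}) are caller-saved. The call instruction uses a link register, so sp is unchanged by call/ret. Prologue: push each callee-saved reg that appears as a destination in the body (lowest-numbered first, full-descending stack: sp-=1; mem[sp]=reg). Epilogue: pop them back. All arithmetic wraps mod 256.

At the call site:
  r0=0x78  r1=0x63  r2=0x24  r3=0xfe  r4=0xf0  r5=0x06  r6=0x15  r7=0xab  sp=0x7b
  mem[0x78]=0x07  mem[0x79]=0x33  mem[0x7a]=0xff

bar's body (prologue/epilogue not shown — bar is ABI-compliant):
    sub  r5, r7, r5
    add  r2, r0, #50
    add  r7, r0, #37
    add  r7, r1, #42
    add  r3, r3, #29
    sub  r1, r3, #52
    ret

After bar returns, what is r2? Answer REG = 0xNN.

REG = 0x24

prologue: push r1 → mem[0x7a]=0x63, sp=0x7a
prologue: push r2 → mem[0x79]=0x24, sp=0x79
body[0] sub  r5, r7, r5 → r5=0xa5
body[1] add  r2, r0, #50 → r2=0xaa
body[2] add  r7, r0, #37 → r7=0x9d
body[3] add  r7, r1, #42 → r7=0x8d
body[4] add  r3, r3, #29 → r3=0x1b
body[5] sub  r1, r3, #52 → r1=0xe7
epilogue: pop r2=0x24, sp=0x7a
epilogue: pop r1=0x63, sp=0x7b
r2 is callee-saved → restored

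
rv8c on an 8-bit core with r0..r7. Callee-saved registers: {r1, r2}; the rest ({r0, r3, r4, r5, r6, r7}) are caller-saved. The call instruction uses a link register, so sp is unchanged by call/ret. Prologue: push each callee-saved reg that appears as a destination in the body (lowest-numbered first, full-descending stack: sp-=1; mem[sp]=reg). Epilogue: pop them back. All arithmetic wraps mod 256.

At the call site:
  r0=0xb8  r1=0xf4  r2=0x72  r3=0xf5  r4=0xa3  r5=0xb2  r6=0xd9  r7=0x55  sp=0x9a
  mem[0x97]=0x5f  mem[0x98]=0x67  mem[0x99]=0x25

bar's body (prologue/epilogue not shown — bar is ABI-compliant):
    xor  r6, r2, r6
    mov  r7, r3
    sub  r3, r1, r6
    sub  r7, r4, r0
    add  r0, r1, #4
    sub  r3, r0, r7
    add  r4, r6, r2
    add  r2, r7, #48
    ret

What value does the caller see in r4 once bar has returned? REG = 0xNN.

prologue: push r2 -> mem[0x99]=0x72, sp=0x99
body[0] xor  r6, r2, r6 -> r6=0xab
body[1] mov  r7, r3 -> r7=0xf5
body[2] sub  r3, r1, r6 -> r3=0x49
body[3] sub  r7, r4, r0 -> r7=0xeb
body[4] add  r0, r1, #4 -> r0=0xf8
body[5] sub  r3, r0, r7 -> r3=0x0d
body[6] add  r4, r6, r2 -> r4=0x1d
body[7] add  r2, r7, #48 -> r2=0x1b
epilogue: pop r2=0x72, sp=0x9a
r4 is caller-saved -> body value

REG = 0x1d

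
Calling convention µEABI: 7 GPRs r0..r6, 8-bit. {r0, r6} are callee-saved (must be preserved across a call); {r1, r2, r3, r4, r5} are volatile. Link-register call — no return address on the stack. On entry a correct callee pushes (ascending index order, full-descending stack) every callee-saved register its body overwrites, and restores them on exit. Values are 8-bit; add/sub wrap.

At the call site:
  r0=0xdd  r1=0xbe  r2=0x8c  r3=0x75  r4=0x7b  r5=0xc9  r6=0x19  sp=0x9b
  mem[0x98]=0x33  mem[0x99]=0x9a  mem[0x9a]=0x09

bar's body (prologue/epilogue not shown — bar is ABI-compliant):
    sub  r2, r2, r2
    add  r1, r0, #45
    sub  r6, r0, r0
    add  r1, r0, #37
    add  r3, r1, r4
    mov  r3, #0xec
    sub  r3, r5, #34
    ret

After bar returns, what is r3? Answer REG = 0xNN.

prologue: push r6 -> mem[0x9a]=0x19, sp=0x9a
body[0] sub  r2, r2, r2 -> r2=0x00
body[1] add  r1, r0, #45 -> r1=0x0a
body[2] sub  r6, r0, r0 -> r6=0x00
body[3] add  r1, r0, #37 -> r1=0x02
body[4] add  r3, r1, r4 -> r3=0x7d
body[5] mov  r3, #0xec -> r3=0xec
body[6] sub  r3, r5, #34 -> r3=0xa7
epilogue: pop r6=0x19, sp=0x9b
r3 is caller-saved -> body value

REG = 0xa7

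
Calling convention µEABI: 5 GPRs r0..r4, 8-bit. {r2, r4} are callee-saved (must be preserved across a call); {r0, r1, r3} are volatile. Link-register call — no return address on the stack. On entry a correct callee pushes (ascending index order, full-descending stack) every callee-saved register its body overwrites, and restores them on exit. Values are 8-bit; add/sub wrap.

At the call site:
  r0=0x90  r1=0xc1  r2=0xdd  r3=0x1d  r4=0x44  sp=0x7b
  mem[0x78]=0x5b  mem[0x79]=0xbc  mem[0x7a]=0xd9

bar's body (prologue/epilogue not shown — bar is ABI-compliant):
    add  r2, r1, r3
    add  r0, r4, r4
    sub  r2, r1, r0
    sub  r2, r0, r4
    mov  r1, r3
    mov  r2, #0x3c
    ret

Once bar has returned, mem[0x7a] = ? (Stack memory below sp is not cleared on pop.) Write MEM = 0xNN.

MEM = 0xdd

prologue: push r2 -> mem[0x7a]=0xdd, sp=0x7a
body[0] add  r2, r1, r3 -> r2=0xde
body[1] add  r0, r4, r4 -> r0=0x88
body[2] sub  r2, r1, r0 -> r2=0x39
body[3] sub  r2, r0, r4 -> r2=0x44
body[4] mov  r1, r3 -> r1=0x1d
body[5] mov  r2, #0x3c -> r2=0x3c
epilogue: pop r2=0xdd, sp=0x7b
prologue pushed ['r2'] at ['0x7a']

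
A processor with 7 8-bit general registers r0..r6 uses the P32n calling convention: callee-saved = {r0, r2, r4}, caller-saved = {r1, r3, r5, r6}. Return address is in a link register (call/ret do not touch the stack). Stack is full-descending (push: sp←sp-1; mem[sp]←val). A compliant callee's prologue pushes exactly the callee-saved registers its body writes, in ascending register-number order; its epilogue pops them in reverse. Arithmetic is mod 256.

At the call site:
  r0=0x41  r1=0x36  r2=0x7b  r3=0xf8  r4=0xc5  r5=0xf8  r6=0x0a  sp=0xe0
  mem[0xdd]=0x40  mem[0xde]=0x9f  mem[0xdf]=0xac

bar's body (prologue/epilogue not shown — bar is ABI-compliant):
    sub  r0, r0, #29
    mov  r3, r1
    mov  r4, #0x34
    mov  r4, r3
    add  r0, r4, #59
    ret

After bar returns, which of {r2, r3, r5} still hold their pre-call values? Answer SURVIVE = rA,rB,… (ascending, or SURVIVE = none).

prologue: push r0 -> mem[0xdf]=0x41, sp=0xdf
prologue: push r4 -> mem[0xde]=0xc5, sp=0xde
body[0] sub  r0, r0, #29 -> r0=0x24
body[1] mov  r3, r1 -> r3=0x36
body[2] mov  r4, #0x34 -> r4=0x34
body[3] mov  r4, r3 -> r4=0x36
body[4] add  r0, r4, #59 -> r0=0x71
epilogue: pop r4=0xc5, sp=0xdf
epilogue: pop r0=0x41, sp=0xe0
r2: callee-saved, written=False
r3: caller-saved, written=True
r5: caller-saved, written=False

SURVIVE = r2,r5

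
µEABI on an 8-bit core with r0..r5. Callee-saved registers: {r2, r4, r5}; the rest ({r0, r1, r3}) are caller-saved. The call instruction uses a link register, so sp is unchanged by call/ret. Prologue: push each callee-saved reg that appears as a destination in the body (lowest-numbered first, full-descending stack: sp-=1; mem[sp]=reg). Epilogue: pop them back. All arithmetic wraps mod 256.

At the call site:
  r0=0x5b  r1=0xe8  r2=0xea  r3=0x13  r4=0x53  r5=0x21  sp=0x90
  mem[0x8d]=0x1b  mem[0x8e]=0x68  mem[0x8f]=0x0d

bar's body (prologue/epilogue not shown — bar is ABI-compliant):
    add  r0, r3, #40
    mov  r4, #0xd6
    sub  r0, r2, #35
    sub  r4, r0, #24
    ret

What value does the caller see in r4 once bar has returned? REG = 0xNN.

REG = 0x53

prologue: push r4 -> mem[0x8f]=0x53, sp=0x8f
body[0] add  r0, r3, #40 -> r0=0x3b
body[1] mov  r4, #0xd6 -> r4=0xd6
body[2] sub  r0, r2, #35 -> r0=0xc7
body[3] sub  r4, r0, #24 -> r4=0xaf
epilogue: pop r4=0x53, sp=0x90
r4 is callee-saved -> restored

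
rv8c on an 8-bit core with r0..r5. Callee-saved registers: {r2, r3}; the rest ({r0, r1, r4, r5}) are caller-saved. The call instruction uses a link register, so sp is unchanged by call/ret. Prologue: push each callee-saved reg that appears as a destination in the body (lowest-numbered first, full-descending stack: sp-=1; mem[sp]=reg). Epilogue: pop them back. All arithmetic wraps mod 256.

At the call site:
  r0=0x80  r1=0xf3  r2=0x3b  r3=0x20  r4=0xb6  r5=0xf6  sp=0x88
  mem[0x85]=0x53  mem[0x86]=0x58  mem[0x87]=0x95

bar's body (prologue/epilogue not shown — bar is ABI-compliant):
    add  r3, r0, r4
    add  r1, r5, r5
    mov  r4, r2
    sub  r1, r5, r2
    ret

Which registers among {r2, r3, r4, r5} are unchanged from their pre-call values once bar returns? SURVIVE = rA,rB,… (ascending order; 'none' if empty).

SURVIVE = r2,r3,r5

prologue: push r3 → mem[0x87]=0x20, sp=0x87
body[0] add  r3, r0, r4 → r3=0x36
body[1] add  r1, r5, r5 → r1=0xec
body[2] mov  r4, r2 → r4=0x3b
body[3] sub  r1, r5, r2 → r1=0xbb
epilogue: pop r3=0x20, sp=0x88
r2: callee-saved, written=False
r3: callee-saved, written=True
r4: caller-saved, written=True
r5: caller-saved, written=False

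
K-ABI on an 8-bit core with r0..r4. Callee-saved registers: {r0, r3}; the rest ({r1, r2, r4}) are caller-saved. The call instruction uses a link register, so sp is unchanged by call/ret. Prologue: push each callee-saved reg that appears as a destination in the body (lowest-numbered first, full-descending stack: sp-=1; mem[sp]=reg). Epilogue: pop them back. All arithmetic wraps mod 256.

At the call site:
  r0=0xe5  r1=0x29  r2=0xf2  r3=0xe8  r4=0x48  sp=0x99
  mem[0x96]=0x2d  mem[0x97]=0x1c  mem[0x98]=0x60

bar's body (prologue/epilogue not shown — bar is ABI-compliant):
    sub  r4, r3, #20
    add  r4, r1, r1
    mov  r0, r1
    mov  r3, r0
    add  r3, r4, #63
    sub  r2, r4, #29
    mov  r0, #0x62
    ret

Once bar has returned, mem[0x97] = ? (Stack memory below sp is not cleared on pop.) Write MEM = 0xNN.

MEM = 0xe8

prologue: push r0 → mem[0x98]=0xe5, sp=0x98
prologue: push r3 → mem[0x97]=0xe8, sp=0x97
body[0] sub  r4, r3, #20 → r4=0xd4
body[1] add  r4, r1, r1 → r4=0x52
body[2] mov  r0, r1 → r0=0x29
body[3] mov  r3, r0 → r3=0x29
body[4] add  r3, r4, #63 → r3=0x91
body[5] sub  r2, r4, #29 → r2=0x35
body[6] mov  r0, #0x62 → r0=0x62
epilogue: pop r3=0xe8, sp=0x98
epilogue: pop r0=0xe5, sp=0x99
prologue pushed ['r0', 'r3'] at ['0x98', '0x97']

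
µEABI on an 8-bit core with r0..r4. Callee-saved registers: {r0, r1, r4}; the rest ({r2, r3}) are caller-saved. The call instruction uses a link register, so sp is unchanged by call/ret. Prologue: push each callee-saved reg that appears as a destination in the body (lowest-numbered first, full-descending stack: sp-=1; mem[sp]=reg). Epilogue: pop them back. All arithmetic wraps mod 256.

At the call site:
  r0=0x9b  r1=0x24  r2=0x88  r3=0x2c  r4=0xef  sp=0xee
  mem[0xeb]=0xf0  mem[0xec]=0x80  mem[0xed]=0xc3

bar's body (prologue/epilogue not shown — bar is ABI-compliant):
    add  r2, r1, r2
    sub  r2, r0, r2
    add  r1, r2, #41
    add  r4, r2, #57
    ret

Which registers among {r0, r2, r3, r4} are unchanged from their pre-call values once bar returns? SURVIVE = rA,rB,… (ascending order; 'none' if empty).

prologue: push r1 → mem[0xed]=0x24, sp=0xed
prologue: push r4 → mem[0xec]=0xef, sp=0xec
body[0] add  r2, r1, r2 → r2=0xac
body[1] sub  r2, r0, r2 → r2=0xef
body[2] add  r1, r2, #41 → r1=0x18
body[3] add  r4, r2, #57 → r4=0x28
epilogue: pop r4=0xef, sp=0xed
epilogue: pop r1=0x24, sp=0xee
r0: callee-saved, written=False
r2: caller-saved, written=True
r3: caller-saved, written=False
r4: callee-saved, written=True

SURVIVE = r0,r3,r4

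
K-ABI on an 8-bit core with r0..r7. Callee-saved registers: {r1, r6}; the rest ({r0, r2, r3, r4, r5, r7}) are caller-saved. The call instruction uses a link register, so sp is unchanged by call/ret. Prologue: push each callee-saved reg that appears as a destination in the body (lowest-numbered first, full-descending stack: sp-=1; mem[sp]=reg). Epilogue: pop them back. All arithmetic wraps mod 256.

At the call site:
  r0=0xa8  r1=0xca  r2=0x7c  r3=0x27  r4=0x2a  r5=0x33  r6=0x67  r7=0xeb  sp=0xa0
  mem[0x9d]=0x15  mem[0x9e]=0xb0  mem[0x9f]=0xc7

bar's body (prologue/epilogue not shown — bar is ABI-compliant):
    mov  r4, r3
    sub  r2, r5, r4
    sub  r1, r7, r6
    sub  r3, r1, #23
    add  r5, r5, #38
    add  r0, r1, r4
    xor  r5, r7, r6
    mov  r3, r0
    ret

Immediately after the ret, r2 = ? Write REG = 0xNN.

prologue: push r1 → mem[0x9f]=0xca, sp=0x9f
body[0] mov  r4, r3 → r4=0x27
body[1] sub  r2, r5, r4 → r2=0x0c
body[2] sub  r1, r7, r6 → r1=0x84
body[3] sub  r3, r1, #23 → r3=0x6d
body[4] add  r5, r5, #38 → r5=0x59
body[5] add  r0, r1, r4 → r0=0xab
body[6] xor  r5, r7, r6 → r5=0x8c
body[7] mov  r3, r0 → r3=0xab
epilogue: pop r1=0xca, sp=0xa0
r2 is caller-saved → body value

REG = 0x0c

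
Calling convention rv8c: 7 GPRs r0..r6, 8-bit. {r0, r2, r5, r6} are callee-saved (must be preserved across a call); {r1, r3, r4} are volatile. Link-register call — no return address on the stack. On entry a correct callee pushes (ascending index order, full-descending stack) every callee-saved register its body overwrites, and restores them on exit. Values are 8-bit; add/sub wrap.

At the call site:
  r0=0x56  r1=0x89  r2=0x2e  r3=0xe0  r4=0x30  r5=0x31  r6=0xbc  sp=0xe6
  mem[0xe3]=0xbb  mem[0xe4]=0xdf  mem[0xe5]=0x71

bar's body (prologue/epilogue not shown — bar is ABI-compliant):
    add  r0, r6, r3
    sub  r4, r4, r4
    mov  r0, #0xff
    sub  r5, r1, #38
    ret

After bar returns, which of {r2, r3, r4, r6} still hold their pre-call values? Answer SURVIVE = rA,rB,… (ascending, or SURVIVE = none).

SURVIVE = r2,r3,r6

prologue: push r0 -> mem[0xe5]=0x56, sp=0xe5
prologue: push r5 -> mem[0xe4]=0x31, sp=0xe4
body[0] add  r0, r6, r3 -> r0=0x9c
body[1] sub  r4, r4, r4 -> r4=0x00
body[2] mov  r0, #0xff -> r0=0xff
body[3] sub  r5, r1, #38 -> r5=0x63
epilogue: pop r5=0x31, sp=0xe5
epilogue: pop r0=0x56, sp=0xe6
r2: callee-saved, written=False
r3: caller-saved, written=False
r4: caller-saved, written=True
r6: callee-saved, written=False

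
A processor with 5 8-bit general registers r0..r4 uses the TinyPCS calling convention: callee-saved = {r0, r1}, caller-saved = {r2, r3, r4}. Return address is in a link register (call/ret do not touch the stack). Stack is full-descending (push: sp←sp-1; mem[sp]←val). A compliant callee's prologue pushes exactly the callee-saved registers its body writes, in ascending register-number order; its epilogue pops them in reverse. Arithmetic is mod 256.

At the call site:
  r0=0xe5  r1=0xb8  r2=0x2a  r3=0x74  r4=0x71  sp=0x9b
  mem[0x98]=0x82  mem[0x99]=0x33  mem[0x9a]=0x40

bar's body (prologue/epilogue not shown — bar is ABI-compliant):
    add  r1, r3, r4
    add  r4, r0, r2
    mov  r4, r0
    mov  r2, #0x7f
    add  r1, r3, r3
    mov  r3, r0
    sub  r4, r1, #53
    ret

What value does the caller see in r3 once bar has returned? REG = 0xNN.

prologue: push r1 → mem[0x9a]=0xb8, sp=0x9a
body[0] add  r1, r3, r4 → r1=0xe5
body[1] add  r4, r0, r2 → r4=0x0f
body[2] mov  r4, r0 → r4=0xe5
body[3] mov  r2, #0x7f → r2=0x7f
body[4] add  r1, r3, r3 → r1=0xe8
body[5] mov  r3, r0 → r3=0xe5
body[6] sub  r4, r1, #53 → r4=0xb3
epilogue: pop r1=0xb8, sp=0x9b
r3 is caller-saved → body value

REG = 0xe5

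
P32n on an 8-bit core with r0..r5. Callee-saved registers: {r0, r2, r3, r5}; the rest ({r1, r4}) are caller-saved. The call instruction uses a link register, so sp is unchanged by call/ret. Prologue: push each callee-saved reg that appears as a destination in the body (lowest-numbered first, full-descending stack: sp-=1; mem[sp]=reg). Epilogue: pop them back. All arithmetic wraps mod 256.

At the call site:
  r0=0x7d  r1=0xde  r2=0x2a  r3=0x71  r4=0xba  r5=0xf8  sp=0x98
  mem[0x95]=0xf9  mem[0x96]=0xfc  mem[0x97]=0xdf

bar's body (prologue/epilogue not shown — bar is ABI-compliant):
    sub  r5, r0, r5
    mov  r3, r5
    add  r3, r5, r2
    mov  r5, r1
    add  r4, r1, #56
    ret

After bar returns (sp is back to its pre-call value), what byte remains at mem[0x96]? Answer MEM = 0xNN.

MEM = 0xf8

prologue: push r3 → mem[0x97]=0x71, sp=0x97
prologue: push r5 → mem[0x96]=0xf8, sp=0x96
body[0] sub  r5, r0, r5 → r5=0x85
body[1] mov  r3, r5 → r3=0x85
body[2] add  r3, r5, r2 → r3=0xaf
body[3] mov  r5, r1 → r5=0xde
body[4] add  r4, r1, #56 → r4=0x16
epilogue: pop r5=0xf8, sp=0x97
epilogue: pop r3=0x71, sp=0x98
prologue pushed ['r3', 'r5'] at ['0x97', '0x96']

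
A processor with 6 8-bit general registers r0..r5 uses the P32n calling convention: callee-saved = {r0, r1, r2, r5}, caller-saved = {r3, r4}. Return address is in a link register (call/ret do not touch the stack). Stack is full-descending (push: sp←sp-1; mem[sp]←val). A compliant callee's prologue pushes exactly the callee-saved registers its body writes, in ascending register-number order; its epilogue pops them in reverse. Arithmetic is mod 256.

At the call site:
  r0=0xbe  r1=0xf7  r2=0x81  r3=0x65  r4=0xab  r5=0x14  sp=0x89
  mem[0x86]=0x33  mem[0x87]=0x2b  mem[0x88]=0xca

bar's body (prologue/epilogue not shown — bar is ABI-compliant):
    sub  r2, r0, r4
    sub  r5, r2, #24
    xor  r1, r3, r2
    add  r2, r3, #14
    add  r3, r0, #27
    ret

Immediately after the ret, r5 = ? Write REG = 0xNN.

REG = 0x14

prologue: push r1 → mem[0x88]=0xf7, sp=0x88
prologue: push r2 → mem[0x87]=0x81, sp=0x87
prologue: push r5 → mem[0x86]=0x14, sp=0x86
body[0] sub  r2, r0, r4 → r2=0x13
body[1] sub  r5, r2, #24 → r5=0xfb
body[2] xor  r1, r3, r2 → r1=0x76
body[3] add  r2, r3, #14 → r2=0x73
body[4] add  r3, r0, #27 → r3=0xd9
epilogue: pop r5=0x14, sp=0x87
epilogue: pop r2=0x81, sp=0x88
epilogue: pop r1=0xf7, sp=0x89
r5 is callee-saved → restored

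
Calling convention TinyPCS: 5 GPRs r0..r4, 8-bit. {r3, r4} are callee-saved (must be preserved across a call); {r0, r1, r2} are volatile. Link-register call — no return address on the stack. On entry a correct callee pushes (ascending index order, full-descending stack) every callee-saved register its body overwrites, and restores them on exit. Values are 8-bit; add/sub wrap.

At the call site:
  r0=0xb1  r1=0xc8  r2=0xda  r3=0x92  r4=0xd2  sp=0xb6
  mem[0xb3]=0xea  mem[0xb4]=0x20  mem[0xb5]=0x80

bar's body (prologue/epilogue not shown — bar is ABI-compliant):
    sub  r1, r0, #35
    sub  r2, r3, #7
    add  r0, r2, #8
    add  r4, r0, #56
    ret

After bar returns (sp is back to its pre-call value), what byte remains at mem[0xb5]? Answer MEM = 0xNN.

MEM = 0xd2

prologue: push r4 → mem[0xb5]=0xd2, sp=0xb5
body[0] sub  r1, r0, #35 → r1=0x8e
body[1] sub  r2, r3, #7 → r2=0x8b
body[2] add  r0, r2, #8 → r0=0x93
body[3] add  r4, r0, #56 → r4=0xcb
epilogue: pop r4=0xd2, sp=0xb6
prologue pushed ['r4'] at ['0xb5']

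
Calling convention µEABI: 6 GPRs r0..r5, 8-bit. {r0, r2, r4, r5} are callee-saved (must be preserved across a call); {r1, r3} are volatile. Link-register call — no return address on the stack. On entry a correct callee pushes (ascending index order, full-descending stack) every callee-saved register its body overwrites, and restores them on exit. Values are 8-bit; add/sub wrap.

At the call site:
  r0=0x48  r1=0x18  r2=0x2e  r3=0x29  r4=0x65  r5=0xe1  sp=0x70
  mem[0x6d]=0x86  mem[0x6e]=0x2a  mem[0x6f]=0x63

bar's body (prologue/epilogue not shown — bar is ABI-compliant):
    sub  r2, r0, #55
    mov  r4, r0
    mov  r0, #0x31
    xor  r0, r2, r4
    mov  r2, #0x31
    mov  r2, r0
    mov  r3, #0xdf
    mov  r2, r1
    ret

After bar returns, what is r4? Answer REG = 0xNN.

prologue: push r0 -> mem[0x6f]=0x48, sp=0x6f
prologue: push r2 -> mem[0x6e]=0x2e, sp=0x6e
prologue: push r4 -> mem[0x6d]=0x65, sp=0x6d
body[0] sub  r2, r0, #55 -> r2=0x11
body[1] mov  r4, r0 -> r4=0x48
body[2] mov  r0, #0x31 -> r0=0x31
body[3] xor  r0, r2, r4 -> r0=0x59
body[4] mov  r2, #0x31 -> r2=0x31
body[5] mov  r2, r0 -> r2=0x59
body[6] mov  r3, #0xdf -> r3=0xdf
body[7] mov  r2, r1 -> r2=0x18
epilogue: pop r4=0x65, sp=0x6e
epilogue: pop r2=0x2e, sp=0x6f
epilogue: pop r0=0x48, sp=0x70
r4 is callee-saved -> restored

REG = 0x65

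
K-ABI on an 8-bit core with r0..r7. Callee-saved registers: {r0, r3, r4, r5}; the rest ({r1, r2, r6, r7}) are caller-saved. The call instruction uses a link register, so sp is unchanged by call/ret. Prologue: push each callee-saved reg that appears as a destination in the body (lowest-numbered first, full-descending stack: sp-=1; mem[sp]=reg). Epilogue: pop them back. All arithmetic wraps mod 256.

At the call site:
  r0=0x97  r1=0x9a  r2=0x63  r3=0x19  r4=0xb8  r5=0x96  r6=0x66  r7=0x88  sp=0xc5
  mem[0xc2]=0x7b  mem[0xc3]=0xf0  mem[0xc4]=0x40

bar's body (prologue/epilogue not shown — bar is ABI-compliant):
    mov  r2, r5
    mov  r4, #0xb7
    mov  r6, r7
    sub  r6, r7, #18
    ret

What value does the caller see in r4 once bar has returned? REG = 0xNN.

prologue: push r4 → mem[0xc4]=0xb8, sp=0xc4
body[0] mov  r2, r5 → r2=0x96
body[1] mov  r4, #0xb7 → r4=0xb7
body[2] mov  r6, r7 → r6=0x88
body[3] sub  r6, r7, #18 → r6=0x76
epilogue: pop r4=0xb8, sp=0xc5
r4 is callee-saved → restored

REG = 0xb8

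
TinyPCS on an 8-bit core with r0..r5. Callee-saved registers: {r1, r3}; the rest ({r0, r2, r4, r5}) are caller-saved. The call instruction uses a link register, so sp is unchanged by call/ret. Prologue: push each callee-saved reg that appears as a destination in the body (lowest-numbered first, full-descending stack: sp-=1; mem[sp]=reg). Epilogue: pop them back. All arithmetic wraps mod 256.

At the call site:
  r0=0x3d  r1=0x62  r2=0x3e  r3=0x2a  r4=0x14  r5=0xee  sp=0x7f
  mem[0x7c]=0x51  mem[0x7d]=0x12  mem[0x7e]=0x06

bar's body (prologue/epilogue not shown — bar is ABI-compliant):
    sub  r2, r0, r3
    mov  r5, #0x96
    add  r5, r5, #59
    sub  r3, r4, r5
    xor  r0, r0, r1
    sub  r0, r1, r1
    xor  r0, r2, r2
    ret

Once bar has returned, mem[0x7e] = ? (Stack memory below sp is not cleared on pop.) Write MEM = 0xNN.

prologue: push r3 → mem[0x7e]=0x2a, sp=0x7e
body[0] sub  r2, r0, r3 → r2=0x13
body[1] mov  r5, #0x96 → r5=0x96
body[2] add  r5, r5, #59 → r5=0xd1
body[3] sub  r3, r4, r5 → r3=0x43
body[4] xor  r0, r0, r1 → r0=0x5f
body[5] sub  r0, r1, r1 → r0=0x00
body[6] xor  r0, r2, r2 → r0=0x00
epilogue: pop r3=0x2a, sp=0x7f
prologue pushed ['r3'] at ['0x7e']

MEM = 0x2a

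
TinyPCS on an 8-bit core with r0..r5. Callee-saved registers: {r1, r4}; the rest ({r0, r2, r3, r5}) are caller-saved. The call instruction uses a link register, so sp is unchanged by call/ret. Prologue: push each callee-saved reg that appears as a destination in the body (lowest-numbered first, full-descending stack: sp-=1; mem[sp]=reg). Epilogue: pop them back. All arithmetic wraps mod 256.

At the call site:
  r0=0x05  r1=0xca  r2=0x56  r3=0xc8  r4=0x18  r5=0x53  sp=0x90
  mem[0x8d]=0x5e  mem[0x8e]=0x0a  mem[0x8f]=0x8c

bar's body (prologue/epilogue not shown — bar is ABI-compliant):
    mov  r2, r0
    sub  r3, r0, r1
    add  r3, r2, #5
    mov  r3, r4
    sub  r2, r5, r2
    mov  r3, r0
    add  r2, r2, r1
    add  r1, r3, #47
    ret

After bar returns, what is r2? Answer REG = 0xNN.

REG = 0x18

prologue: push r1 → mem[0x8f]=0xca, sp=0x8f
body[0] mov  r2, r0 → r2=0x05
body[1] sub  r3, r0, r1 → r3=0x3b
body[2] add  r3, r2, #5 → r3=0x0a
body[3] mov  r3, r4 → r3=0x18
body[4] sub  r2, r5, r2 → r2=0x4e
body[5] mov  r3, r0 → r3=0x05
body[6] add  r2, r2, r1 → r2=0x18
body[7] add  r1, r3, #47 → r1=0x34
epilogue: pop r1=0xca, sp=0x90
r2 is caller-saved → body value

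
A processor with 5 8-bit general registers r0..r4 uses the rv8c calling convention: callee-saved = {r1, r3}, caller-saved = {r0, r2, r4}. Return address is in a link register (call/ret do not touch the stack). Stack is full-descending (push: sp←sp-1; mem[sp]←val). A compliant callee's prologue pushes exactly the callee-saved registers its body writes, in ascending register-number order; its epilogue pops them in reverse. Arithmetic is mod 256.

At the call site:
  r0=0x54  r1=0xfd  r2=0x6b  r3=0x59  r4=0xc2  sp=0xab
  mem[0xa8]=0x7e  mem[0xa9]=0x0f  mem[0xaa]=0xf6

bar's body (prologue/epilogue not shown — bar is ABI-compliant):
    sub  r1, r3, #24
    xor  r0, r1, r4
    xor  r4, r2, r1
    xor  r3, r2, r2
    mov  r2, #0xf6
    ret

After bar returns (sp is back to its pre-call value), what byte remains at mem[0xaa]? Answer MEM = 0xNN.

prologue: push r1 -> mem[0xaa]=0xfd, sp=0xaa
prologue: push r3 -> mem[0xa9]=0x59, sp=0xa9
body[0] sub  r1, r3, #24 -> r1=0x41
body[1] xor  r0, r1, r4 -> r0=0x83
body[2] xor  r4, r2, r1 -> r4=0x2a
body[3] xor  r3, r2, r2 -> r3=0x00
body[4] mov  r2, #0xf6 -> r2=0xf6
epilogue: pop r3=0x59, sp=0xaa
epilogue: pop r1=0xfd, sp=0xab
prologue pushed ['r1', 'r3'] at ['0xaa', '0xa9']

MEM = 0xfd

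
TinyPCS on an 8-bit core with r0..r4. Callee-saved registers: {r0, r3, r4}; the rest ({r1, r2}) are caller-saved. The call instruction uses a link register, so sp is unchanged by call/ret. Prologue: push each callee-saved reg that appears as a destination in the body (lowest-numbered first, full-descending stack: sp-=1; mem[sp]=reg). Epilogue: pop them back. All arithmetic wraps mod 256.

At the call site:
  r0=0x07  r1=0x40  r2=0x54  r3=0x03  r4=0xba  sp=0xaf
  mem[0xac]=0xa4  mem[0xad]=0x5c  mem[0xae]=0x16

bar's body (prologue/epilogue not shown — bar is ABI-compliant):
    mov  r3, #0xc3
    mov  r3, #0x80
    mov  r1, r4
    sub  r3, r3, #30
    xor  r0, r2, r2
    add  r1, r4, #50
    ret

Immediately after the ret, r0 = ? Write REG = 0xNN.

REG = 0x07

prologue: push r0 -> mem[0xae]=0x07, sp=0xae
prologue: push r3 -> mem[0xad]=0x03, sp=0xad
body[0] mov  r3, #0xc3 -> r3=0xc3
body[1] mov  r3, #0x80 -> r3=0x80
body[2] mov  r1, r4 -> r1=0xba
body[3] sub  r3, r3, #30 -> r3=0x62
body[4] xor  r0, r2, r2 -> r0=0x00
body[5] add  r1, r4, #50 -> r1=0xec
epilogue: pop r3=0x03, sp=0xae
epilogue: pop r0=0x07, sp=0xaf
r0 is callee-saved -> restored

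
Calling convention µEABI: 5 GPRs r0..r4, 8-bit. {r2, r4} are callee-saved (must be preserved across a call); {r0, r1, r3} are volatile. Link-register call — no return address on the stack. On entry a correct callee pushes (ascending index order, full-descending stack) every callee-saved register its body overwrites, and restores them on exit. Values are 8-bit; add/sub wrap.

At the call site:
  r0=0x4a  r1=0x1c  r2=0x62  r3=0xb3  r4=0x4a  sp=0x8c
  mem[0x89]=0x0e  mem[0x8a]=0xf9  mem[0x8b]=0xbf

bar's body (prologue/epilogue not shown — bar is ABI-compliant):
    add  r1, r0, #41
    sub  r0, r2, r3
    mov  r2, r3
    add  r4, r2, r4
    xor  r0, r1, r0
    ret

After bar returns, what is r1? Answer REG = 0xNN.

REG = 0x73

prologue: push r2 -> mem[0x8b]=0x62, sp=0x8b
prologue: push r4 -> mem[0x8a]=0x4a, sp=0x8a
body[0] add  r1, r0, #41 -> r1=0x73
body[1] sub  r0, r2, r3 -> r0=0xaf
body[2] mov  r2, r3 -> r2=0xb3
body[3] add  r4, r2, r4 -> r4=0xfd
body[4] xor  r0, r1, r0 -> r0=0xdc
epilogue: pop r4=0x4a, sp=0x8b
epilogue: pop r2=0x62, sp=0x8c
r1 is caller-saved -> body value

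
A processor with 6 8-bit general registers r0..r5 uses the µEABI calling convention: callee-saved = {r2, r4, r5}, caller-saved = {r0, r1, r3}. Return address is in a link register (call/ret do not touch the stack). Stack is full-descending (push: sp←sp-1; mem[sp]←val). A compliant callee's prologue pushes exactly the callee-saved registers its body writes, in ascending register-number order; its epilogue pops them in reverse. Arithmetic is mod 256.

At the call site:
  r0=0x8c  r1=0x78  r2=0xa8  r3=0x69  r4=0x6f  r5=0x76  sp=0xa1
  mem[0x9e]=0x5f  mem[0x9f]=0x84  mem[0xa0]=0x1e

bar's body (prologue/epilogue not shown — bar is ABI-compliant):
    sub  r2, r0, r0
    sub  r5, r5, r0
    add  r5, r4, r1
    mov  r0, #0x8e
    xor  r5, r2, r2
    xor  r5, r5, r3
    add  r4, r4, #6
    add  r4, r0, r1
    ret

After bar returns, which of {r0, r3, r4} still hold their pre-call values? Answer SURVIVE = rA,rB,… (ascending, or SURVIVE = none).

SURVIVE = r3,r4

prologue: push r2 -> mem[0xa0]=0xa8, sp=0xa0
prologue: push r4 -> mem[0x9f]=0x6f, sp=0x9f
prologue: push r5 -> mem[0x9e]=0x76, sp=0x9e
body[0] sub  r2, r0, r0 -> r2=0x00
body[1] sub  r5, r5, r0 -> r5=0xea
body[2] add  r5, r4, r1 -> r5=0xe7
body[3] mov  r0, #0x8e -> r0=0x8e
body[4] xor  r5, r2, r2 -> r5=0x00
body[5] xor  r5, r5, r3 -> r5=0x69
body[6] add  r4, r4, #6 -> r4=0x75
body[7] add  r4, r0, r1 -> r4=0x06
epilogue: pop r5=0x76, sp=0x9f
epilogue: pop r4=0x6f, sp=0xa0
epilogue: pop r2=0xa8, sp=0xa1
r0: caller-saved, written=True
r3: caller-saved, written=False
r4: callee-saved, written=True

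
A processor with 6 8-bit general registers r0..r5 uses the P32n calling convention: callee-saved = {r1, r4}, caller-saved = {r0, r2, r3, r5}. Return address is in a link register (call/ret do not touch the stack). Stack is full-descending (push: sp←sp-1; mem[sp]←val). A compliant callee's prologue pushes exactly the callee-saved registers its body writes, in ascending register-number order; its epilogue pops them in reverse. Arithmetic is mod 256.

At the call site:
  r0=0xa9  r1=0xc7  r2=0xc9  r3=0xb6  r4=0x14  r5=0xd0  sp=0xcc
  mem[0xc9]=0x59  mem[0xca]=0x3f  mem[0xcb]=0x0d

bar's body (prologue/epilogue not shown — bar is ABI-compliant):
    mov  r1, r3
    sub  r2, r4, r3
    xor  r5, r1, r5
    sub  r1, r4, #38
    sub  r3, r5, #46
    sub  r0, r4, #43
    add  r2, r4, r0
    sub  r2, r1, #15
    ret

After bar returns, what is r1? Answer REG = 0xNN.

REG = 0xc7

prologue: push r1 → mem[0xcb]=0xc7, sp=0xcb
body[0] mov  r1, r3 → r1=0xb6
body[1] sub  r2, r4, r3 → r2=0x5e
body[2] xor  r5, r1, r5 → r5=0x66
body[3] sub  r1, r4, #38 → r1=0xee
body[4] sub  r3, r5, #46 → r3=0x38
body[5] sub  r0, r4, #43 → r0=0xe9
body[6] add  r2, r4, r0 → r2=0xfd
body[7] sub  r2, r1, #15 → r2=0xdf
epilogue: pop r1=0xc7, sp=0xcc
r1 is callee-saved → restored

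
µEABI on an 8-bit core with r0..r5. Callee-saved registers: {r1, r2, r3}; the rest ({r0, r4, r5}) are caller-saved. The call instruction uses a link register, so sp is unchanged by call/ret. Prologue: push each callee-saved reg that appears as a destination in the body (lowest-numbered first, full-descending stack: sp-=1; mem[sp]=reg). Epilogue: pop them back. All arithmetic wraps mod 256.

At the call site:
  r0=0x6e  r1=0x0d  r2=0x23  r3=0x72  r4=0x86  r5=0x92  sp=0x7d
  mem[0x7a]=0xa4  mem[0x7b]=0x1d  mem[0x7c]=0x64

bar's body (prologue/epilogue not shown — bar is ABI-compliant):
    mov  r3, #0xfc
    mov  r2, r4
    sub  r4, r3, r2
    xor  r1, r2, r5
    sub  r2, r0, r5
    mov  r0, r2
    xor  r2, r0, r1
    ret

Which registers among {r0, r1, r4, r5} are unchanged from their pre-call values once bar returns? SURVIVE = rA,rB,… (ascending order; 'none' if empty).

prologue: push r1 -> mem[0x7c]=0x0d, sp=0x7c
prologue: push r2 -> mem[0x7b]=0x23, sp=0x7b
prologue: push r3 -> mem[0x7a]=0x72, sp=0x7a
body[0] mov  r3, #0xfc -> r3=0xfc
body[1] mov  r2, r4 -> r2=0x86
body[2] sub  r4, r3, r2 -> r4=0x76
body[3] xor  r1, r2, r5 -> r1=0x14
body[4] sub  r2, r0, r5 -> r2=0xdc
body[5] mov  r0, r2 -> r0=0xdc
body[6] xor  r2, r0, r1 -> r2=0xc8
epilogue: pop r3=0x72, sp=0x7b
epilogue: pop r2=0x23, sp=0x7c
epilogue: pop r1=0x0d, sp=0x7d
r0: caller-saved, written=True
r1: callee-saved, written=True
r4: caller-saved, written=True
r5: caller-saved, written=False

SURVIVE = r1,r5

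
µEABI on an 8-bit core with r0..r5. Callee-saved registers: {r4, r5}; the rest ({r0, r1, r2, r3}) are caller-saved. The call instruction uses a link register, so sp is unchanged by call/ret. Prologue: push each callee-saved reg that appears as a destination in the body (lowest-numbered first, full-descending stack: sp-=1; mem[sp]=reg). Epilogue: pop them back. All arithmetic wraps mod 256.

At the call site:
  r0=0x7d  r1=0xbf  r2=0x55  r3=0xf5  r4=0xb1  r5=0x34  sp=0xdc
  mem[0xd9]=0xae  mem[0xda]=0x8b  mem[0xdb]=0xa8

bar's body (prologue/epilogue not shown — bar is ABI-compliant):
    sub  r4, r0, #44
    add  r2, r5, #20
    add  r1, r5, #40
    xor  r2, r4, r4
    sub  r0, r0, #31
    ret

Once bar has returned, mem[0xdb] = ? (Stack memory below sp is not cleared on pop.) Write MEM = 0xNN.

MEM = 0xb1

prologue: push r4 → mem[0xdb]=0xb1, sp=0xdb
body[0] sub  r4, r0, #44 → r4=0x51
body[1] add  r2, r5, #20 → r2=0x48
body[2] add  r1, r5, #40 → r1=0x5c
body[3] xor  r2, r4, r4 → r2=0x00
body[4] sub  r0, r0, #31 → r0=0x5e
epilogue: pop r4=0xb1, sp=0xdc
prologue pushed ['r4'] at ['0xdb']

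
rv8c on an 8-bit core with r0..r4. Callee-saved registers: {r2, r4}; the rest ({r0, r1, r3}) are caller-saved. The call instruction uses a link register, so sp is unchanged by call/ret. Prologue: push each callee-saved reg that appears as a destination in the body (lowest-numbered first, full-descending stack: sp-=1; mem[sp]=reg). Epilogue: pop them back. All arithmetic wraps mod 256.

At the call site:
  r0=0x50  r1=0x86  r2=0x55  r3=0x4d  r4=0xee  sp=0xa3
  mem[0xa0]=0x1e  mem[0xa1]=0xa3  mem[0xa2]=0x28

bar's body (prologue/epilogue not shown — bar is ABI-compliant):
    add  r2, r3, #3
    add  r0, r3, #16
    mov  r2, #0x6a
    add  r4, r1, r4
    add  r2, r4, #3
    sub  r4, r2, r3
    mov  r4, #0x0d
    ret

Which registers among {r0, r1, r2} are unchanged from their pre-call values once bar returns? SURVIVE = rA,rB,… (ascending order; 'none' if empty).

prologue: push r2 -> mem[0xa2]=0x55, sp=0xa2
prologue: push r4 -> mem[0xa1]=0xee, sp=0xa1
body[0] add  r2, r3, #3 -> r2=0x50
body[1] add  r0, r3, #16 -> r0=0x5d
body[2] mov  r2, #0x6a -> r2=0x6a
body[3] add  r4, r1, r4 -> r4=0x74
body[4] add  r2, r4, #3 -> r2=0x77
body[5] sub  r4, r2, r3 -> r4=0x2a
body[6] mov  r4, #0x0d -> r4=0x0d
epilogue: pop r4=0xee, sp=0xa2
epilogue: pop r2=0x55, sp=0xa3
r0: caller-saved, written=True
r1: caller-saved, written=False
r2: callee-saved, written=True

SURVIVE = r1,r2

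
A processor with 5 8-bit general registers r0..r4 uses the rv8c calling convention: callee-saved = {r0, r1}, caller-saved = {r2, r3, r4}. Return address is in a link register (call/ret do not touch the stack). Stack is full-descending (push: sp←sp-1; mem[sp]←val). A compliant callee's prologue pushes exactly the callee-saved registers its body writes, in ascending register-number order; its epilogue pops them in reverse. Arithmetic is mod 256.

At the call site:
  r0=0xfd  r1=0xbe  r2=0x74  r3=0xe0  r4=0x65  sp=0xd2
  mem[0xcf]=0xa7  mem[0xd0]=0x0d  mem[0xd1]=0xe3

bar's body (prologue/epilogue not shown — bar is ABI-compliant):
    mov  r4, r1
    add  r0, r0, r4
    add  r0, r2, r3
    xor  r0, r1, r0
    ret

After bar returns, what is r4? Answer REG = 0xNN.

REG = 0xbe

prologue: push r0 → mem[0xd1]=0xfd, sp=0xd1
body[0] mov  r4, r1 → r4=0xbe
body[1] add  r0, r0, r4 → r0=0xbb
body[2] add  r0, r2, r3 → r0=0x54
body[3] xor  r0, r1, r0 → r0=0xea
epilogue: pop r0=0xfd, sp=0xd2
r4 is caller-saved → body value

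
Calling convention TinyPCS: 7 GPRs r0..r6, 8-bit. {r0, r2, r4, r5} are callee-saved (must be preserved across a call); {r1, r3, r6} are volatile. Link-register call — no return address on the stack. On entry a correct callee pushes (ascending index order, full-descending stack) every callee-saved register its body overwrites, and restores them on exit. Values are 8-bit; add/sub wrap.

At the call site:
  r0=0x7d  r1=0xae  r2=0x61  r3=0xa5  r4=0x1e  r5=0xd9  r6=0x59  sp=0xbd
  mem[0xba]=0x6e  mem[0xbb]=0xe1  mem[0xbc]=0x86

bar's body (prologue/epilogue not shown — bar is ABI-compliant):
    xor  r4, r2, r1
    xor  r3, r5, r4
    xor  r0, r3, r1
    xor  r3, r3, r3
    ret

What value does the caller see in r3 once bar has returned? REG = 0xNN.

prologue: push r0 -> mem[0xbc]=0x7d, sp=0xbc
prologue: push r4 -> mem[0xbb]=0x1e, sp=0xbb
body[0] xor  r4, r2, r1 -> r4=0xcf
body[1] xor  r3, r5, r4 -> r3=0x16
body[2] xor  r0, r3, r1 -> r0=0xb8
body[3] xor  r3, r3, r3 -> r3=0x00
epilogue: pop r4=0x1e, sp=0xbc
epilogue: pop r0=0x7d, sp=0xbd
r3 is caller-saved -> body value

REG = 0x00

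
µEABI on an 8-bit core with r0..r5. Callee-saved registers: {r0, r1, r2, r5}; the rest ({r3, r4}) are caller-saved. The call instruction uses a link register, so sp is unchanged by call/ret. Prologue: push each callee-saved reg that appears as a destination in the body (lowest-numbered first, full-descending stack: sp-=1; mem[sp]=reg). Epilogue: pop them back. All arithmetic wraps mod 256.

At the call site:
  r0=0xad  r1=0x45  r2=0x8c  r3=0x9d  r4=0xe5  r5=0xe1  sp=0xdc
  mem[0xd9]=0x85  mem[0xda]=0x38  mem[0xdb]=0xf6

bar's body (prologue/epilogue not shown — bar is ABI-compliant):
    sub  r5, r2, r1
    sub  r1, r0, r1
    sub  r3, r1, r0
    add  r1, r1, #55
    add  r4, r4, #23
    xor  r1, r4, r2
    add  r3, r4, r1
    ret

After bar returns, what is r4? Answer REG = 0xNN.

prologue: push r1 → mem[0xdb]=0x45, sp=0xdb
prologue: push r5 → mem[0xda]=0xe1, sp=0xda
body[0] sub  r5, r2, r1 → r5=0x47
body[1] sub  r1, r0, r1 → r1=0x68
body[2] sub  r3, r1, r0 → r3=0xbb
body[3] add  r1, r1, #55 → r1=0x9f
body[4] add  r4, r4, #23 → r4=0xfc
body[5] xor  r1, r4, r2 → r1=0x70
body[6] add  r3, r4, r1 → r3=0x6c
epilogue: pop r5=0xe1, sp=0xdb
epilogue: pop r1=0x45, sp=0xdc
r4 is caller-saved → body value

REG = 0xfc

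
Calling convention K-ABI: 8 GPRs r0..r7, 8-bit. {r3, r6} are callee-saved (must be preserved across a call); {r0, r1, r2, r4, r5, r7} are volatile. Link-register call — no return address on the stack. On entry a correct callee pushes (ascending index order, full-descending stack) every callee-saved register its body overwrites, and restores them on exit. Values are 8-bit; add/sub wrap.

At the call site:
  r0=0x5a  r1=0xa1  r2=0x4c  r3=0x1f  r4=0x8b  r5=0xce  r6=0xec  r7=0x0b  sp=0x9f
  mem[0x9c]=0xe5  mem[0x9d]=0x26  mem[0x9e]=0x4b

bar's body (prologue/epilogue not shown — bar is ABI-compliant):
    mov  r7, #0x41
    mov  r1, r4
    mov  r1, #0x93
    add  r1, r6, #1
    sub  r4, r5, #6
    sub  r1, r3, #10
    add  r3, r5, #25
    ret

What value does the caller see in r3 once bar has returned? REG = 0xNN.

prologue: push r3 → mem[0x9e]=0x1f, sp=0x9e
body[0] mov  r7, #0x41 → r7=0x41
body[1] mov  r1, r4 → r1=0x8b
body[2] mov  r1, #0x93 → r1=0x93
body[3] add  r1, r6, #1 → r1=0xed
body[4] sub  r4, r5, #6 → r4=0xc8
body[5] sub  r1, r3, #10 → r1=0x15
body[6] add  r3, r5, #25 → r3=0xe7
epilogue: pop r3=0x1f, sp=0x9f
r3 is callee-saved → restored

REG = 0x1f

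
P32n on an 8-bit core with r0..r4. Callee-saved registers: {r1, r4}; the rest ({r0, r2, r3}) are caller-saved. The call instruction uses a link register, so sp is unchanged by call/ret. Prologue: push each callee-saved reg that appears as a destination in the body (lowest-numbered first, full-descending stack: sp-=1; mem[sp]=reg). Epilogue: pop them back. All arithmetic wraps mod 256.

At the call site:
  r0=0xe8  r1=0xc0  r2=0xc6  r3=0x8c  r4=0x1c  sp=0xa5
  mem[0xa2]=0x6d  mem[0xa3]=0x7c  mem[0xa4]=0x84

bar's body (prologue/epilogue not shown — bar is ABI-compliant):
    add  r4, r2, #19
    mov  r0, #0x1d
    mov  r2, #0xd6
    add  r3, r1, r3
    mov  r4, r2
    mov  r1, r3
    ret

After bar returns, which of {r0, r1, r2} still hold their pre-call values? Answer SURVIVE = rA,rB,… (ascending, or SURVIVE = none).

prologue: push r1 -> mem[0xa4]=0xc0, sp=0xa4
prologue: push r4 -> mem[0xa3]=0x1c, sp=0xa3
body[0] add  r4, r2, #19 -> r4=0xd9
body[1] mov  r0, #0x1d -> r0=0x1d
body[2] mov  r2, #0xd6 -> r2=0xd6
body[3] add  r3, r1, r3 -> r3=0x4c
body[4] mov  r4, r2 -> r4=0xd6
body[5] mov  r1, r3 -> r1=0x4c
epilogue: pop r4=0x1c, sp=0xa4
epilogue: pop r1=0xc0, sp=0xa5
r0: caller-saved, written=True
r1: callee-saved, written=True
r2: caller-saved, written=True

SURVIVE = r1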